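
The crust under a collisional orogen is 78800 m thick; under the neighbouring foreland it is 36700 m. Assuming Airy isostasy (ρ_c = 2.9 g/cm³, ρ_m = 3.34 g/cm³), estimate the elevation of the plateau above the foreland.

5550 m

Excess crust Δ = 78800 m − 36700 m = 42100 m, split between elevation h and root r with h + r = Δ.
Airy balance ρ_c h = (ρ_m − ρ_c) r gives r = h ρ_c/(ρ_m − ρ_c), so h (1 + ρ_c/(ρ_m − ρ_c)) = Δ, i.e. h = Δ (ρ_m − ρ_c)/ρ_m.
h = 42100 m × 0.44/3.34 = 5550 m.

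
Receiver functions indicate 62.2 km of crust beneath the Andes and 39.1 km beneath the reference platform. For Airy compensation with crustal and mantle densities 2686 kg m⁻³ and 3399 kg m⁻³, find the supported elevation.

4.85 km

Excess crust Δ = 62.2 km − 39.1 km = 23.1 km, split between elevation h and root r with h + r = Δ.
Airy balance ρ_c h = (ρ_m − ρ_c) r gives r = h ρ_c/(ρ_m − ρ_c), so h (1 + ρ_c/(ρ_m − ρ_c)) = Δ, i.e. h = Δ (ρ_m − ρ_c)/ρ_m.
h = 23.1 km × 713/3399 = 4.85 km.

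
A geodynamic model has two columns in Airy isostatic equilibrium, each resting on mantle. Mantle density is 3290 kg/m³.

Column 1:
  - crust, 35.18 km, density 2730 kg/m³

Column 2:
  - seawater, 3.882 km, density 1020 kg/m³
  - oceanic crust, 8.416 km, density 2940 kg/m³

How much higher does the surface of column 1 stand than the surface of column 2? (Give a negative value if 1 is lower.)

2.41 km

For any compensation level in the mantle, the mantle terms cancel and isostasy reduces to e = (Σt_1 − Σt_2) − (Σ(ρt)_1 − Σ(ρt)_2) / ρ_m.
Σt_1 = 35.18 km; Σt_2 = 12.298 km; Σ(ρt)_1 = 96041.4; Σ(ρt)_2 = 28702.68 (in km·kg/m³).
e = (35.18 − 12.298) − (96041.4 − 28702.68) / 3290 = 2.41 km.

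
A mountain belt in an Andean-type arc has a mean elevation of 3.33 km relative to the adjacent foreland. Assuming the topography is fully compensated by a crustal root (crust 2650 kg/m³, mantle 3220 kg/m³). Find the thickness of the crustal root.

15.5 km

Isostatic balance requires: the weight of the topography is balanced by the buoyancy of the root, ρ_c h = (ρ_m − ρ_c) r.
r = h · ρ_c / (ρ_m − ρ_c) = 3.33 km × 2650 / (3220 − 2650) = 15.5 km.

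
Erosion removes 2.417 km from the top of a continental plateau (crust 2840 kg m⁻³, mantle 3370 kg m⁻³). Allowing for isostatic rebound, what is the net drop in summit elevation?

Rebound u = e ρ_c/ρ_m = 2.417 km × 2840/3370 = 2.037 km.
Net surface drop = e − u = 2.417 km − 2.037 km = e (ρ_m − ρ_c)/ρ_m = 0.38 km.

0.38 km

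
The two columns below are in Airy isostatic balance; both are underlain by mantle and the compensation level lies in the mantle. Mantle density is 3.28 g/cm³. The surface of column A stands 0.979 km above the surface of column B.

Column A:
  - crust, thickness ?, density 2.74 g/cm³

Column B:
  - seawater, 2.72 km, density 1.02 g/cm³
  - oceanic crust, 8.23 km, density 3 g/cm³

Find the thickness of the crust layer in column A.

Take the compensation level at the base of the deeper column (depth z_c below the surface of column A) and equate Σ ρ_i t_i down to z_c; mantle fills any gap and the z_c terms cancel.
Column A: x×2.74 + (z_c − 0 − x)×3.28
Column B: 0.979×0 + 2.72×1.02 + 8.23×3 + (z_c − 0.979 − 10.95)×3.28
The z_c×3.28 term appears on both sides and cancels. Collect the known terms of each column as K = Σ(ρt)_known − 3.28 × (depth of known layers): K_A = 0 − 3.28×0 = 0; K_B = 27.4644 − 3.28×(0.979 + 10.95) = −11.66272.
Balance: K_A − x×(3.28 − 2.74) = K_B, so x = (K_A − K_B)/(3.28 − 2.74) = 11.6627/0.54 = 21.6 km.

21.6 km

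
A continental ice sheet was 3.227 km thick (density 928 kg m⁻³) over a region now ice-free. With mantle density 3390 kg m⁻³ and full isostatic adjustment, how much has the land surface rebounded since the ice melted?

0.883 km

Removing the load lets mantle flow back in; uplift u satisfies ρ_ice t = ρ_m u.
u = t ρ_ice/ρ_m = 3.227 km × 928/3390 = 0.883 km.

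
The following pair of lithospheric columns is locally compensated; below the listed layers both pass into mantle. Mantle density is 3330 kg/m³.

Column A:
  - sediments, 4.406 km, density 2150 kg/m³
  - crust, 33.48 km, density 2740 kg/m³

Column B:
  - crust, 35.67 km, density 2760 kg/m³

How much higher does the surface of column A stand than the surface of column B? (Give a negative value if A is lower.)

For any compensation level in the mantle, the mantle terms cancel and isostasy reduces to e = (Σt_A − Σt_B) − (Σ(ρt)_A − Σ(ρt)_B) / ρ_m.
Σt_A = 37.886 km; Σt_B = 35.67 km; Σ(ρt)_A = 101208.1; Σ(ρt)_B = 98449.2 (in km·kg/m³).
e = (37.886 − 35.67) − (101208.1 − 98449.2) / 3330 = 1.39 km.

1.39 km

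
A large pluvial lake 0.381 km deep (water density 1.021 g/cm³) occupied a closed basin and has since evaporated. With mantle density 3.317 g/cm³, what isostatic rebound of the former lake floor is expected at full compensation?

0.117 km

u = d ρ_w/ρ_m = 0.381 km × 1.021/3.317 = 0.117 km.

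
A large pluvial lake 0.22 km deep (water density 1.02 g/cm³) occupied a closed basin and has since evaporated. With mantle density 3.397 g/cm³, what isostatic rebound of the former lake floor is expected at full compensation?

0.0661 km

u = d ρ_w/ρ_m = 0.22 km × 1.02/3.397 = 0.0661 km.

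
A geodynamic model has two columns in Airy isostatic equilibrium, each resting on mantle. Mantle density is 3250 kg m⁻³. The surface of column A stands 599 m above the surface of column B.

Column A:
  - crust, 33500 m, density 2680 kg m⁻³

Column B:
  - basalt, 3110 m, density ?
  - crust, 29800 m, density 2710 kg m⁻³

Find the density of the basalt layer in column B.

2910 kg m⁻³

Take the compensation level at the base of the deeper column (depth z_c below the surface of column A) and equate Σ ρ_i t_i down to z_c; mantle fills any gap and the z_c terms cancel.
Column A: 33500×2680 + (z_c − 33500)×3250
Column B: 599×0 + 3110×ρ + 29800×2710 + (z_c − 599 − 32910)×3250
The z_c×3250 term appears on both sides and cancels. Collect the known terms of each column as K = Σ(ρt)_known − 3250 × (depth of known layers): K_A = 89780000 − 3250×33500 = −19095000; K_B = 80758000 − 3250×(599 + 32910) = −28146250.
Balance: K_A = K_B + 3110×ρ, so ρ = (K_A − K_B)/3110 = 9051250/3110 = 2910 kg m⁻³.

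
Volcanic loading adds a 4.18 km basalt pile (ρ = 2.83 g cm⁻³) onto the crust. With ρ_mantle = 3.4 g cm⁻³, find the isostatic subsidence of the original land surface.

Subaerial loading: s = t ρ_load / ρ_m.
s = 4.18 km × 2.83/3.4 = 3.48 km.

3.48 km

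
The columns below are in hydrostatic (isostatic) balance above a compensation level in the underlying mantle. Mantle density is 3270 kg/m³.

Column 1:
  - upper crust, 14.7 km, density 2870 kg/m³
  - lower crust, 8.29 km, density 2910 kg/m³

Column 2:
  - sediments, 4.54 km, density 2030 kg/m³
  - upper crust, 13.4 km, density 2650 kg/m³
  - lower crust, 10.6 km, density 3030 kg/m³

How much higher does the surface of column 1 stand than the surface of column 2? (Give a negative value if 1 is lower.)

−2.33 km

For any compensation level in the mantle, the mantle terms cancel and isostasy reduces to e = (Σt_1 − Σt_2) − (Σ(ρt)_1 − Σ(ρt)_2) / ρ_m.
Σt_1 = 22.99 km; Σt_2 = 28.54 km; Σ(ρt)_1 = 66312.9; Σ(ρt)_2 = 76844.2 (in km·kg/m³).
e = (22.99 − 28.54) − (66312.9 − 76844.2) / 3270 = −2.33 km.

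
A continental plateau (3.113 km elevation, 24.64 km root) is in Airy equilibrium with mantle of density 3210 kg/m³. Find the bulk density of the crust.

ρ_c h = (ρ_m − ρ_c) r → ρ_c (h + r) = ρ_m r → ρ_c = ρ_m r / (h + r).
ρ_c = 3210 × 24.64 km / (3.113 km + 24.64 km) = 2850 kg/m³.

2850 kg/m³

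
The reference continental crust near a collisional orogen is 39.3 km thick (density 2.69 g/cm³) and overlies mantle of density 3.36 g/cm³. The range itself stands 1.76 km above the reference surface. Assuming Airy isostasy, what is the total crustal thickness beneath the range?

48.1 km

Root depth r = h ρ_c / (ρ_m − ρ_c) = 1.76 km × 2.69 / 0.67 = 7.066 km.
Total thickness = T + h + r = 39.3 km + 1.76 km + 7.066 km = 48.1 km.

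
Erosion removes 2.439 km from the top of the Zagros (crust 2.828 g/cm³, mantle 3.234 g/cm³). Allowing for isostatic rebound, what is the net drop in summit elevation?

Rebound u = e ρ_c/ρ_m = 2.439 km × 2.828/3.234 = 2.133 km.
Net surface drop = e − u = 2.439 km − 2.133 km = e (ρ_m − ρ_c)/ρ_m = 0.306 km.

0.306 km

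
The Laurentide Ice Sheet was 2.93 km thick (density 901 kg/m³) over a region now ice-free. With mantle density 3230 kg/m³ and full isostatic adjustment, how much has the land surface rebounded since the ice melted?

Removing the load lets mantle flow back in; uplift u satisfies ρ_ice t = ρ_m u.
u = t ρ_ice/ρ_m = 2.93 km × 901/3230 = 0.817 km.

0.817 km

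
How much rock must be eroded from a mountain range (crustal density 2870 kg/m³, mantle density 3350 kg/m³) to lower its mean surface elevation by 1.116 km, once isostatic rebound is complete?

Net drop Δ = e − u = e − e ρ_c/ρ_m = e (ρ_m − ρ_c)/ρ_m.
e = Δ ρ_m/(ρ_m − ρ_c) = 1.116 km × 3350/480 = 7.79 km.

7.79 km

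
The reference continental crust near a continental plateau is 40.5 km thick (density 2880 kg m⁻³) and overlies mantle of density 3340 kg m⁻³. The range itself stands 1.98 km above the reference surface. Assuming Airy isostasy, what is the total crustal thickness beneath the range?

54.9 km

Root depth r = h ρ_c / (ρ_m − ρ_c) = 1.98 km × 2880 / 460 = 12.4 km.
Total thickness = T + h + r = 40.5 km + 1.98 km + 12.4 km = 54.9 km.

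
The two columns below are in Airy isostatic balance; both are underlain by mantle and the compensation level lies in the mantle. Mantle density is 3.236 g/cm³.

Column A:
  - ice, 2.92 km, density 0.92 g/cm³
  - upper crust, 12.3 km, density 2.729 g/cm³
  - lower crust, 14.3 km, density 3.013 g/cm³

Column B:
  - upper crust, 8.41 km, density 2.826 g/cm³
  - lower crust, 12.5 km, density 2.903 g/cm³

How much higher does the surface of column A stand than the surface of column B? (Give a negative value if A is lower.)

For any compensation level in the mantle, the mantle terms cancel and isostasy reduces to e = (Σt_A − Σt_B) − (Σ(ρt)_A − Σ(ρt)_B) / ρ_m.
Σt_A = 29.52 km; Σt_B = 20.91 km; Σ(ρt)_A = 79.339; Σ(ρt)_B = 60.05416 (in km·g/cm³).
e = (29.52 − 20.91) − (79.339 − 60.05416) / 3.236 = 2.65 km.

2.65 km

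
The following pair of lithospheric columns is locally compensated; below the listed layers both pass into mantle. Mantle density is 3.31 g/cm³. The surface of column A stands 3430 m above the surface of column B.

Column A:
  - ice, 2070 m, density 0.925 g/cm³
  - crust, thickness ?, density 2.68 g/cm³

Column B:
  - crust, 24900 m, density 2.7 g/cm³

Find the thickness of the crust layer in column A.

Take the compensation level at the base of the deeper column (depth z_c below the surface of column A) and equate Σ ρ_i t_i down to z_c; mantle fills any gap and the z_c terms cancel.
Column A: 2070×0.925 + x×2.68 + (z_c − 2070 − x)×3.31
Column B: 3430×0 + 24900×2.7 + (z_c − 3430 − 24900)×3.31
The z_c×3.31 term appears on both sides and cancels. Collect the known terms of each column as K = Σ(ρt)_known − 3.31 × (depth of known layers): K_A = 1914.75 − 3.31×2070 = −4936.95; K_B = 67230 − 3.31×(3430 + 24900) = −26542.3.
Balance: K_A − x×(3.31 − 2.68) = K_B, so x = (K_A − K_B)/(3.31 − 2.68) = 21605.4/0.63 = 34300 m.

34300 m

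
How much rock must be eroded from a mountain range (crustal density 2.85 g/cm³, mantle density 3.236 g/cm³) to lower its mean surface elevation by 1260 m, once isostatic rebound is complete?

Net drop Δ = e − u = e − e ρ_c/ρ_m = e (ρ_m − ρ_c)/ρ_m.
e = Δ ρ_m/(ρ_m − ρ_c) = 1260 m × 3.236/0.386 = 10600 m.

10600 m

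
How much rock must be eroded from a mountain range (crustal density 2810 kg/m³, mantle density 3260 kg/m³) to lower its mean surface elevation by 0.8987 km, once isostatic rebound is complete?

Net drop Δ = e − u = e − e ρ_c/ρ_m = e (ρ_m − ρ_c)/ρ_m.
e = Δ ρ_m/(ρ_m − ρ_c) = 0.8987 km × 3260/450 = 6.51 km.

6.51 km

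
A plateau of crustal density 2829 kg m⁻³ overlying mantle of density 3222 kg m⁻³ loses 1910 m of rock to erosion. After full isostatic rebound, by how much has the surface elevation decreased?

233 m

Rebound u = e ρ_c/ρ_m = 1910 m × 2829/3222 = 1677 m.
Net surface drop = e − u = 1910 m − 1677 m = e (ρ_m − ρ_c)/ρ_m = 233 m.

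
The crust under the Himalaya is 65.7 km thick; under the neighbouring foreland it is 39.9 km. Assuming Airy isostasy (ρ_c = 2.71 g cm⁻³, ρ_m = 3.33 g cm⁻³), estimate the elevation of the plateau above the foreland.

Excess crust Δ = 65.7 km − 39.9 km = 25.8 km, split between elevation h and root r with h + r = Δ.
Airy balance ρ_c h = (ρ_m − ρ_c) r gives r = h ρ_c/(ρ_m − ρ_c), so h (1 + ρ_c/(ρ_m − ρ_c)) = Δ, i.e. h = Δ (ρ_m − ρ_c)/ρ_m.
h = 25.8 km × 0.62/3.33 = 4.8 km.

4.8 km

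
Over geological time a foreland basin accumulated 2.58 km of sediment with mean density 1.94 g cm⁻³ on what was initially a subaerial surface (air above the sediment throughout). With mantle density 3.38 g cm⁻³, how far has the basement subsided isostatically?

1.48 km

Subaerial load: s = t ρ_sed / ρ_m = 2.58 km × 1.94/3.38 = 1.48 km.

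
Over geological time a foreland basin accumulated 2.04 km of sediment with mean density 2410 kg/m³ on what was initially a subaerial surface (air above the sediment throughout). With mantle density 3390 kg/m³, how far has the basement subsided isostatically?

Subaerial load: s = t ρ_sed / ρ_m = 2.04 km × 2410/3390 = 1.45 km.

1.45 km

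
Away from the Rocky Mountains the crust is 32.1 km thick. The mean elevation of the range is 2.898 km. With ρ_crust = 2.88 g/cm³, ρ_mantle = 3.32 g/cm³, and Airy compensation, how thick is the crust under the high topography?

54 km

Root depth r = h ρ_c / (ρ_m − ρ_c) = 2.898 km × 2.88 / 0.44 = 18.97 km.
Total thickness = T + h + r = 32.1 km + 2.898 km + 18.97 km = 54 km.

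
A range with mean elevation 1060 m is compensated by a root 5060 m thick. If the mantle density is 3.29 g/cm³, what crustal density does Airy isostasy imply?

ρ_c h = (ρ_m − ρ_c) r → ρ_c (h + r) = ρ_m r → ρ_c = ρ_m r / (h + r).
ρ_c = 3.29 × 5060 m / (1060 m + 5060 m) = 2.72 g/cm³.

2.72 g/cm³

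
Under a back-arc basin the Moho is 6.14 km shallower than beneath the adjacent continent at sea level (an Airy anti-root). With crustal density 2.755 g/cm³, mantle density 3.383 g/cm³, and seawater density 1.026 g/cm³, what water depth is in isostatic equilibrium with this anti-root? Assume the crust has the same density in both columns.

2.23 km

Replacing a thickness d of crust by seawater at the top must be balanced by replacing crust with mantle at the base: d (ρ_c − ρ_w) = a (ρ_m − ρ_c).
d = a (ρ_m − ρ_c)/(ρ_c − ρ_w) = 6.14 km × 0.628/1.729 = 2.23 km.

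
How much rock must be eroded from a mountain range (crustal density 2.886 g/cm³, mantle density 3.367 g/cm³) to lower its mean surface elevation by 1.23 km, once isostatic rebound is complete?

8.61 km

Net drop Δ = e − u = e − e ρ_c/ρ_m = e (ρ_m − ρ_c)/ρ_m.
e = Δ ρ_m/(ρ_m − ρ_c) = 1.23 km × 3.367/0.481 = 8.61 km.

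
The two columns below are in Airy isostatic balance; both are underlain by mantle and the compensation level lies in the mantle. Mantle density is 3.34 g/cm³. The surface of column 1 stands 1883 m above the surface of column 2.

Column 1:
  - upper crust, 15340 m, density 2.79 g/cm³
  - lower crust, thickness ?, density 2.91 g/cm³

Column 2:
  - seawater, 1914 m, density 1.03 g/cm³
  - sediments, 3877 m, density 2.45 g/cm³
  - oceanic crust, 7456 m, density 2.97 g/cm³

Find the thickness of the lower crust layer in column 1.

19700 m

Take the compensation level at the base of the deeper column (depth z_c below the surface of column 1) and equate Σ ρ_i t_i down to z_c; mantle fills any gap and the z_c terms cancel.
Column 1: 15340×2.79 + x×2.91 + (z_c − 15340 − x)×3.34
Column 2: 1883×0 + 1914×1.03 + 3877×2.45 + 7456×2.97 + (z_c − 1883 − 13247)×3.34
The z_c×3.34 term appears on both sides and cancels. Collect the known terms of each column as K = Σ(ρt)_known − 3.34 × (depth of known layers): K_1 = 42798.6 − 3.34×15340 = −8437; K_2 = 33614.39 − 3.34×(1883 + 13247) = −16919.81.
Balance: K_1 − x×(3.34 − 2.91) = K_2, so x = (K_1 − K_2)/(3.34 − 2.91) = 8482.81/0.43 = 19700 m.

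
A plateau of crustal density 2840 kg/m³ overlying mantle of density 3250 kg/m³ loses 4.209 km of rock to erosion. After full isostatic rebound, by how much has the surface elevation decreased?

Rebound u = e ρ_c/ρ_m = 4.209 km × 2840/3250 = 3.678 km.
Net surface drop = e − u = 4.209 km − 3.678 km = e (ρ_m − ρ_c)/ρ_m = 0.531 km.

0.531 km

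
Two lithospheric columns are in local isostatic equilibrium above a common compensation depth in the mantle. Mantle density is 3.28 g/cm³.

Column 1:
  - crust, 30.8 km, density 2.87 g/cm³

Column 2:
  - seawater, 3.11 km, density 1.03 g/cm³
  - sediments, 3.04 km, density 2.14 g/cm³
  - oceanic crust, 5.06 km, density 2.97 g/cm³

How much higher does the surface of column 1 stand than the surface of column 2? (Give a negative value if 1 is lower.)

For any compensation level in the mantle, the mantle terms cancel and isostasy reduces to e = (Σt_1 − Σt_2) − (Σ(ρt)_1 − Σ(ρt)_2) / ρ_m.
Σt_1 = 30.8 km; Σt_2 = 11.21 km; Σ(ρt)_1 = 88.396; Σ(ρt)_2 = 24.7371 (in km·g/cm³).
e = (30.8 − 11.21) − (88.396 − 24.7371) / 3.28 = 0.182 km.

0.182 km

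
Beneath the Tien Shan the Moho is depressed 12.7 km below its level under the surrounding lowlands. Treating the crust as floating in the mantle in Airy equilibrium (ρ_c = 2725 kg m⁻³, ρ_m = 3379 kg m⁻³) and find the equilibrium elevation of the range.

3.05 km

Equating mass per unit area of the two columns: ρ_c h = (ρ_m − ρ_c) r.
h = r (ρ_m − ρ_c) / ρ_c = 12.7 km × (3379 − 2725) / 2725 = 3.05 km.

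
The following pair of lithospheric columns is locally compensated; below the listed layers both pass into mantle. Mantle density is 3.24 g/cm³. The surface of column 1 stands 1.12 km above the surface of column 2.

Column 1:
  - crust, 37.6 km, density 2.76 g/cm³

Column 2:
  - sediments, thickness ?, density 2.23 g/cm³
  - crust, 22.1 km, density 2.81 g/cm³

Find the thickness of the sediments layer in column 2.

4.87 km

Take the compensation level at the base of the deeper column (depth z_c below the surface of column 1) and equate Σ ρ_i t_i down to z_c; mantle fills any gap and the z_c terms cancel.
Column 1: 37.6×2.76 + (z_c − 37.6)×3.24
Column 2: 1.12×0 + x×2.23 + 22.1×2.81 + (z_c − 1.12 − 22.1 − x)×3.24
The z_c×3.24 term appears on both sides and cancels. Collect the known terms of each column as K = Σ(ρt)_known − 3.24 × (depth of known layers): K_1 = 103.776 − 3.24×37.6 = −18.048; K_2 = 62.101 − 3.24×(1.12 + 22.1) = −13.1318.
Balance: K_1 = K_2 − x×(3.24 − 2.23), so x = (K_2 − K_1)/(3.24 − 2.23) = 4.9162/1.01 = 4.87 km.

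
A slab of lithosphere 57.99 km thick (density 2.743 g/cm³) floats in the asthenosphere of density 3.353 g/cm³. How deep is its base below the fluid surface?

Draft d = t ρ_obj/ρ_fluid = 57.99 km × 2.743/3.353 = 47.4 km.

47.4 km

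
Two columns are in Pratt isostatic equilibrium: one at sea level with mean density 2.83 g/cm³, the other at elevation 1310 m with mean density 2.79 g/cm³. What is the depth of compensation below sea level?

ρ_ref D = ρ (D + h) → D (ρ_ref − ρ) = ρ h.
D = ρ h/(ρ_ref − ρ) = 2.79 × 1310 m/(2.83 − 2.79) = 91400 m.

91400 m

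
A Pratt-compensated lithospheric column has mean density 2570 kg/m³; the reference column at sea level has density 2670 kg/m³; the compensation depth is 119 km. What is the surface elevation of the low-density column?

ρ_ref D = ρ (D + h) → h = D (ρ_ref − ρ)/ρ.
h = 119 km × (2670 − 2570)/2570 = 4.63 km.

4.63 km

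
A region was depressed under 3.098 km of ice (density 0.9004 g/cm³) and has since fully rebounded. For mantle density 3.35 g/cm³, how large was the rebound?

0.833 km

Removing the load lets mantle flow back in; uplift u satisfies ρ_ice t = ρ_m u.
u = t ρ_ice/ρ_m = 3.098 km × 0.9004/3.35 = 0.833 km.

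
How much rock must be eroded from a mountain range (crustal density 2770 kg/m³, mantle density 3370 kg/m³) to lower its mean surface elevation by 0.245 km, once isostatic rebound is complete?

Net drop Δ = e − u = e − e ρ_c/ρ_m = e (ρ_m − ρ_c)/ρ_m.
e = Δ ρ_m/(ρ_m − ρ_c) = 0.245 km × 3370/600 = 1.38 km.

1.38 km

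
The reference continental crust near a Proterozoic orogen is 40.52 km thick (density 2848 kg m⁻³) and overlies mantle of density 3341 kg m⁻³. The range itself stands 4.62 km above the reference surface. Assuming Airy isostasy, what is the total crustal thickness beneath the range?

Root depth r = h ρ_c / (ρ_m − ρ_c) = 4.62 km × 2848 / 493 = 26.69 km.
Total thickness = T + h + r = 40.52 km + 4.62 km + 26.69 km = 71.8 km.

71.8 km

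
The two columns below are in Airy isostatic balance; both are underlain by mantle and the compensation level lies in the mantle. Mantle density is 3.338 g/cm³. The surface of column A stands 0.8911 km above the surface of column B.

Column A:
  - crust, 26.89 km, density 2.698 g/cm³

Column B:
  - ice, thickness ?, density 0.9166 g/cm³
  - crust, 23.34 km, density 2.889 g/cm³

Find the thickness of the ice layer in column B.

1.55 km

Take the compensation level at the base of the deeper column (depth z_c below the surface of column A) and equate Σ ρ_i t_i down to z_c; mantle fills any gap and the z_c terms cancel.
Column A: 26.89×2.698 + (z_c − 26.89)×3.338
Column B: 0.8911×0 + x×0.9166 + 23.34×2.889 + (z_c − 0.8911 − 23.34 − x)×3.338
The z_c×3.338 term appears on both sides and cancels. Collect the known terms of each column as K = Σ(ρt)_known − 3.338 × (depth of known layers): K_A = 72.54922 − 3.338×26.89 = −17.2096; K_B = 67.42926 − 3.338×(0.8911 + 23.34) = −13.4541518.
Balance: K_A = K_B − x×(3.338 − 0.9166), so x = (K_B − K_A)/(3.338 − 0.9166) = 3.75545/2.4214 = 1.55 km.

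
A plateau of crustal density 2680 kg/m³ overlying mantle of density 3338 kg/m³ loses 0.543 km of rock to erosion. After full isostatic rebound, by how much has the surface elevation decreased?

0.107 km

Rebound u = e ρ_c/ρ_m = 0.543 km × 2680/3338 = 0.436 km.
Net surface drop = e − u = 0.543 km − 0.436 km = e (ρ_m − ρ_c)/ρ_m = 0.107 km.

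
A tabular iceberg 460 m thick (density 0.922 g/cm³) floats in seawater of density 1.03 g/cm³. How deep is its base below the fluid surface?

Draft d = t ρ_obj/ρ_fluid = 460 m × 0.922/1.03 = 412 m.

412 m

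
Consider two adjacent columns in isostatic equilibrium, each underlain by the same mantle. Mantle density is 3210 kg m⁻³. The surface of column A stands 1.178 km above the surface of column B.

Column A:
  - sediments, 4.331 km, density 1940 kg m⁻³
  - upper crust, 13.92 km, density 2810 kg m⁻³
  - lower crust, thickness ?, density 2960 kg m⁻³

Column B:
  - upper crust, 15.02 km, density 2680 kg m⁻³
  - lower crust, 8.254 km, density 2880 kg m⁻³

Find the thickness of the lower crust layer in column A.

13.6 km

Take the compensation level at the base of the deeper column (depth z_c below the surface of column A) and equate Σ ρ_i t_i down to z_c; mantle fills any gap and the z_c terms cancel.
Column A: 4.331×1940 + 13.92×2810 + x×2960 + (z_c − 18.251 − x)×3210
Column B: 1.178×0 + 15.02×2680 + 8.254×2880 + (z_c − 1.178 − 23.274)×3210
The z_c×3210 term appears on both sides and cancels. Collect the known terms of each column as K = Σ(ρt)_known − 3210 × (depth of known layers): K_A = 47517.34 − 3210×18.251 = −11068.37; K_B = 64025.12 − 3210×(1.178 + 23.274) = −14465.8.
Balance: K_A − x×(3210 − 2960) = K_B, so x = (K_A − K_B)/(3210 − 2960) = 3397.43/250 = 13.6 km.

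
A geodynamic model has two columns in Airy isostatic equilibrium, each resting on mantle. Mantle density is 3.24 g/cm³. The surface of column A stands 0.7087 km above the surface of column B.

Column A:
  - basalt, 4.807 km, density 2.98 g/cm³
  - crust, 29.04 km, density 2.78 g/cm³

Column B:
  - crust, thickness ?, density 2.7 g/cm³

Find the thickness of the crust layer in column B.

Take the compensation level at the base of the deeper column (depth z_c below the surface of column A) and equate Σ ρ_i t_i down to z_c; mantle fills any gap and the z_c terms cancel.
Column A: 4.807×2.98 + 29.04×2.78 + (z_c − 33.847)×3.24
Column B: 0.7087×0 + x×2.7 + (z_c − 0.7087 − 0 − x)×3.24
The z_c×3.24 term appears on both sides and cancels. Collect the known terms of each column as K = Σ(ρt)_known − 3.24 × (depth of known layers): K_A = 95.05606 − 3.24×33.847 = −14.60822; K_B = 0 − 3.24×(0.7087 + 0) = −2.296188.
Balance: K_A = K_B − x×(3.24 − 2.7), so x = (K_B − K_A)/(3.24 − 2.7) = 12.312/0.54 = 22.8 km.

22.8 km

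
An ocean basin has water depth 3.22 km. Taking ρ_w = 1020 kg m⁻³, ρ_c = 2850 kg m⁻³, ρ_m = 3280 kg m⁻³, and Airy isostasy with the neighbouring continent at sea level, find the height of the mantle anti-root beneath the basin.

Balancing pressure at the compensation depth: replacing crust with seawater at the top is compensated by replacing crust with mantle at the base: d (ρ_c − ρ_w) = a (ρ_m − ρ_c).
a = d (ρ_c − ρ_w)/(ρ_m − ρ_c) = 3.22 km × 1830/430 = 13.7 km.

13.7 km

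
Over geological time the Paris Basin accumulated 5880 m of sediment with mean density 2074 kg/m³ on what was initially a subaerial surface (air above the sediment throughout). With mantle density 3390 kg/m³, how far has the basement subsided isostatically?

Subaerial load: s = t ρ_sed / ρ_m = 5880 m × 2074/3390 = 3600 m.

3600 m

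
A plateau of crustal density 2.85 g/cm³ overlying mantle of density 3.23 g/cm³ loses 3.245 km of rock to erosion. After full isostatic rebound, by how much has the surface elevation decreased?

Rebound u = e ρ_c/ρ_m = 3.245 km × 2.85/3.23 = 2.863 km.
Net surface drop = e − u = 3.245 km − 2.863 km = e (ρ_m − ρ_c)/ρ_m = 0.382 km.

0.382 km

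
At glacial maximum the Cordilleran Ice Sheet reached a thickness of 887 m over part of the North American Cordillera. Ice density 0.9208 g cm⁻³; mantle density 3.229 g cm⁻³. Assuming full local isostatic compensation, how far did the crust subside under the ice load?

Isostatic balance requires: the ice load ρ_ice t is balanced by mantle displaced below, ρ_m s.
s = t ρ_ice / ρ_m = 887 m × 0.9208/3.229 = 253 m.

253 m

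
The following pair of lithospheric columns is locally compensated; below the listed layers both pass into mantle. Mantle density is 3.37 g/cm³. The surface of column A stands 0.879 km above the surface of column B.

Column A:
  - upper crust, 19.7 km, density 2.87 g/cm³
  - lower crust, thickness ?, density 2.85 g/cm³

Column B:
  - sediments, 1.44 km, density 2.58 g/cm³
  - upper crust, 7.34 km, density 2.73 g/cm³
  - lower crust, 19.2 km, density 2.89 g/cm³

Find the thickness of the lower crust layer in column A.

15.7 km

Take the compensation level at the base of the deeper column (depth z_c below the surface of column A) and equate Σ ρ_i t_i down to z_c; mantle fills any gap and the z_c terms cancel.
Column A: 19.7×2.87 + x×2.85 + (z_c − 19.7 − x)×3.37
Column B: 0.879×0 + 1.44×2.58 + 7.34×2.73 + 19.2×2.89 + (z_c − 0.879 − 27.98)×3.37
The z_c×3.37 term appears on both sides and cancels. Collect the known terms of each column as K = Σ(ρt)_known − 3.37 × (depth of known layers): K_A = 56.539 − 3.37×19.7 = −9.85; K_B = 79.2414 − 3.37×(0.879 + 27.98) = −18.01343.
Balance: K_A − x×(3.37 − 2.85) = K_B, so x = (K_A − K_B)/(3.37 − 2.85) = 8.16343/0.52 = 15.7 km.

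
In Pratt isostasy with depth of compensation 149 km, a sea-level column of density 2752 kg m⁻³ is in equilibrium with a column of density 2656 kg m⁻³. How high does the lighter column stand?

5.39 km

ρ_ref D = ρ (D + h) → h = D (ρ_ref − ρ)/ρ.
h = 149 km × (2752 − 2656)/2656 = 5.39 km.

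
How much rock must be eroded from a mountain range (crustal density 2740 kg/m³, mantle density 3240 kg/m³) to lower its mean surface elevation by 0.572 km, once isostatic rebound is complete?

Net drop Δ = e − u = e − e ρ_c/ρ_m = e (ρ_m − ρ_c)/ρ_m.
e = Δ ρ_m/(ρ_m − ρ_c) = 0.572 km × 3240/500 = 3.71 km.

3.71 km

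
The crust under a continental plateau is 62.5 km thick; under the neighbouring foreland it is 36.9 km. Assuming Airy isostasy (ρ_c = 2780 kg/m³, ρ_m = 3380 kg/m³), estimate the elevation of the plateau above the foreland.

Excess crust Δ = 62.5 km − 36.9 km = 25.6 km, split between elevation h and root r with h + r = Δ.
Airy balance ρ_c h = (ρ_m − ρ_c) r gives r = h ρ_c/(ρ_m − ρ_c), so h (1 + ρ_c/(ρ_m − ρ_c)) = Δ, i.e. h = Δ (ρ_m − ρ_c)/ρ_m.
h = 25.6 km × 600/3380 = 4.54 km.

4.54 km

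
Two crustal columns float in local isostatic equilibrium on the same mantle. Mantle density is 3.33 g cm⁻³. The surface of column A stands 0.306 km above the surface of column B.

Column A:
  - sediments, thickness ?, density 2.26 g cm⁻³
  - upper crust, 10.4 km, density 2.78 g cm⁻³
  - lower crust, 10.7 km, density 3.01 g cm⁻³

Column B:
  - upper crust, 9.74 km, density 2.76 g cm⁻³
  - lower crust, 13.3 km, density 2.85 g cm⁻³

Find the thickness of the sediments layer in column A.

3.56 km

Take the compensation level at the base of the deeper column (depth z_c below the surface of column A) and equate Σ ρ_i t_i down to z_c; mantle fills any gap and the z_c terms cancel.
Column A: x×2.26 + 10.4×2.78 + 10.7×3.01 + (z_c − 21.1 − x)×3.33
Column B: 0.306×0 + 9.74×2.76 + 13.3×2.85 + (z_c − 0.306 − 23.04)×3.33
The z_c×3.33 term appears on both sides and cancels. Collect the known terms of each column as K = Σ(ρt)_known − 3.33 × (depth of known layers): K_A = 61.119 − 3.33×21.1 = −9.144; K_B = 64.7874 − 3.33×(0.306 + 23.04) = −12.95478.
Balance: K_A − x×(3.33 − 2.26) = K_B, so x = (K_A − K_B)/(3.33 − 2.26) = 3.81078/1.07 = 3.56 km.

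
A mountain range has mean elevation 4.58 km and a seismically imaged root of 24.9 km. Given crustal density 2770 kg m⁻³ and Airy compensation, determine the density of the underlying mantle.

Airy balance: ρ_c h = (ρ_m − ρ_c) r → ρ_m = ρ_c (1 + h/r).
ρ_m = 2770 × (1 + 4.58 km/24.9 km) = 3280 kg m⁻³.

3280 kg m⁻³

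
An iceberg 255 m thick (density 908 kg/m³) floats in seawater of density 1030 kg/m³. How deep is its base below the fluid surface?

225 m

Draft d = t ρ_obj/ρ_fluid = 255 m × 908/1030 = 225 m.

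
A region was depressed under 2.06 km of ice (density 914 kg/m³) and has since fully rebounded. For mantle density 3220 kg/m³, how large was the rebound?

Removing the load lets mantle flow back in; uplift u satisfies ρ_ice t = ρ_m u.
u = t ρ_ice/ρ_m = 2.06 km × 914/3220 = 0.585 km.

0.585 km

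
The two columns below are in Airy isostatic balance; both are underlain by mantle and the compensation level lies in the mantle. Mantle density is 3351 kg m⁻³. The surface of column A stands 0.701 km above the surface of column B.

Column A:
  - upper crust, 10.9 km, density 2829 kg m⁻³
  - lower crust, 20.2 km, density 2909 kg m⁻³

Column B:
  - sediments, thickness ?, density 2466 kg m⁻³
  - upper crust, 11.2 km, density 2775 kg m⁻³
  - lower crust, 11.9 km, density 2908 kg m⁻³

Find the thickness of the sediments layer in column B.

0.617 km

Take the compensation level at the base of the deeper column (depth z_c below the surface of column A) and equate Σ ρ_i t_i down to z_c; mantle fills any gap and the z_c terms cancel.
Column A: 10.9×2829 + 20.2×2909 + (z_c − 31.1)×3351
Column B: 0.701×0 + x×2466 + 11.2×2775 + 11.9×2908 + (z_c − 0.701 − 23.1 − x)×3351
The z_c×3351 term appears on both sides and cancels. Collect the known terms of each column as K = Σ(ρt)_known − 3351 × (depth of known layers): K_A = 89597.9 − 3351×31.1 = −14618.2; K_B = 65685.2 − 3351×(0.701 + 23.1) = −14071.951.
Balance: K_A = K_B − x×(3351 − 2466), so x = (K_B − K_A)/(3351 − 2466) = 546.249/885 = 0.617 km.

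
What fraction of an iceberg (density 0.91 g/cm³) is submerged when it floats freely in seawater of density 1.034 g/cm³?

0.88

Submerged fraction = ρ_obj/ρ_fluid = 0.91/1.034 = 0.88.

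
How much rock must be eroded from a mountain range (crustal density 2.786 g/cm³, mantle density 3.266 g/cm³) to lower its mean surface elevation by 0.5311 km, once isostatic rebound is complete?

3.61 km

Net drop Δ = e − u = e − e ρ_c/ρ_m = e (ρ_m − ρ_c)/ρ_m.
e = Δ ρ_m/(ρ_m − ρ_c) = 0.5311 km × 3.266/0.48 = 3.61 km.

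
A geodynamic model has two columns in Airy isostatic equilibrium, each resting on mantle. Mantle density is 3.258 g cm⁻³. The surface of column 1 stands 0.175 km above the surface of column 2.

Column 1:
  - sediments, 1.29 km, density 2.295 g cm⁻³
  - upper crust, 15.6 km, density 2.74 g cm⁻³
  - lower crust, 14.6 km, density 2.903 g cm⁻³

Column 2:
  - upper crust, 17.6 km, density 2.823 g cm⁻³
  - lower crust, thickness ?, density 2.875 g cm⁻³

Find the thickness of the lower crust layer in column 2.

Take the compensation level at the base of the deeper column (depth z_c below the surface of column 1) and equate Σ ρ_i t_i down to z_c; mantle fills any gap and the z_c terms cancel.
Column 1: 1.29×2.295 + 15.6×2.74 + 14.6×2.903 + (z_c − 31.49)×3.258
Column 2: 0.175×0 + 17.6×2.823 + x×2.875 + (z_c − 0.175 − 17.6 − x)×3.258
The z_c×3.258 term appears on both sides and cancels. Collect the known terms of each column as K = Σ(ρt)_known − 3.258 × (depth of known layers): K_1 = 88.08835 − 3.258×31.49 = −14.50607; K_2 = 49.6848 − 3.258×(0.175 + 17.6) = −8.22615.
Balance: K_1 = K_2 − x×(3.258 − 2.875), so x = (K_2 − K_1)/(3.258 − 2.875) = 6.27992/0.383 = 16.4 km.

16.4 km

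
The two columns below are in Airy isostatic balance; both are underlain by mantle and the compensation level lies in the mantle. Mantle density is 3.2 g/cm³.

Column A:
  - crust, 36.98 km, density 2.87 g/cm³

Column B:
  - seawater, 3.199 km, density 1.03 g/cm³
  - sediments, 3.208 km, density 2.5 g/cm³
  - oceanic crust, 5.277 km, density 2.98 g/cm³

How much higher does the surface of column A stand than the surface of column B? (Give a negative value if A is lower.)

0.58 km

For any compensation level in the mantle, the mantle terms cancel and isostasy reduces to e = (Σt_A − Σt_B) − (Σ(ρt)_A − Σ(ρt)_B) / ρ_m.
Σt_A = 36.98 km; Σt_B = 11.684 km; Σ(ρt)_A = 106.1326; Σ(ρt)_B = 27.04043 (in km·g/cm³).
e = (36.98 − 11.684) − (106.1326 − 27.04043) / 3.2 = 0.58 km.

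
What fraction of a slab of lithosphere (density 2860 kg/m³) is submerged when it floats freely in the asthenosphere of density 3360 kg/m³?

Submerged fraction = ρ_obj/ρ_fluid = 2860/3360 = 85.1%.

85.1%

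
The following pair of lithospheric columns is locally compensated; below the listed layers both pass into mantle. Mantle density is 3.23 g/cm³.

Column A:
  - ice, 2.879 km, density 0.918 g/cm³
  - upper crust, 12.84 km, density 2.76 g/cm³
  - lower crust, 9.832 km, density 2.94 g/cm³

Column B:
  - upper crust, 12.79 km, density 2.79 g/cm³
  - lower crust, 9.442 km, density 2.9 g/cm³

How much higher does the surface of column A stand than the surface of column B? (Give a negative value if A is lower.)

For any compensation level in the mantle, the mantle terms cancel and isostasy reduces to e = (Σt_A − Σt_B) − (Σ(ρt)_A − Σ(ρt)_B) / ρ_m.
Σt_A = 25.551 km; Σt_B = 22.232 km; Σ(ρt)_A = 66.987402; Σ(ρt)_B = 63.0659 (in km·g/cm³).
e = (25.551 − 22.232) − (66.987402 − 63.0659) / 3.23 = 2.1 km.

2.1 km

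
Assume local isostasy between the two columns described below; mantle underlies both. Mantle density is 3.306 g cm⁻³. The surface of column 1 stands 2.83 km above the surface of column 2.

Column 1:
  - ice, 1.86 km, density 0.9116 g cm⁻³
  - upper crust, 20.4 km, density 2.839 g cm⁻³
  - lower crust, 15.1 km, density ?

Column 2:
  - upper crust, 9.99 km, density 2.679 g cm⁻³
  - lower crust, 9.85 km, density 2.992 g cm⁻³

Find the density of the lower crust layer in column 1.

2.99 g cm⁻³

Take the compensation level at the base of the deeper column (depth z_c below the surface of column 1) and equate Σ ρ_i t_i down to z_c; mantle fills any gap and the z_c terms cancel.
Column 1: 1.86×0.9116 + 20.4×2.839 + 15.1×ρ + (z_c − 37.36)×3.306
Column 2: 2.83×0 + 9.99×2.679 + 9.85×2.992 + (z_c − 2.83 − 19.84)×3.306
The z_c×3.306 term appears on both sides and cancels. Collect the known terms of each column as K = Σ(ρt)_known − 3.306 × (depth of known layers): K_1 = 59.611176 − 3.306×37.36 = −63.900984; K_2 = 56.23441 − 3.306×(2.83 + 19.84) = −18.71261.
Balance: K_1 + 15.1×ρ = K_2, so ρ = (K_2 − K_1)/15.1 = 45.1884/15.1 = 2.99 g cm⁻³.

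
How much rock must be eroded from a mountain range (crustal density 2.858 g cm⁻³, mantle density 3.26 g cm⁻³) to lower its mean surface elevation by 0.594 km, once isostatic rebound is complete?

4.82 km

Net drop Δ = e − u = e − e ρ_c/ρ_m = e (ρ_m − ρ_c)/ρ_m.
e = Δ ρ_m/(ρ_m − ρ_c) = 0.594 km × 3.26/0.402 = 4.82 km.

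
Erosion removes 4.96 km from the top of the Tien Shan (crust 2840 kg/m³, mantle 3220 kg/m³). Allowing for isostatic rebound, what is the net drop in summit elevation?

Rebound u = e ρ_c/ρ_m = 4.96 km × 2840/3220 = 4.375 km.
Net surface drop = e − u = 4.96 km − 4.375 km = e (ρ_m − ρ_c)/ρ_m = 0.585 km.

0.585 km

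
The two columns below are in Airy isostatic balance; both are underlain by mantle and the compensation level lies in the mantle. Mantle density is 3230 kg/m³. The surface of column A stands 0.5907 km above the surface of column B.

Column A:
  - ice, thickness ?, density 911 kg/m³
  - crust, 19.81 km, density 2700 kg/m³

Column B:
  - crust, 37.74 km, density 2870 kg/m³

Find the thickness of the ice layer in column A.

2.15 km

Take the compensation level at the base of the deeper column (depth z_c below the surface of column A) and equate Σ ρ_i t_i down to z_c; mantle fills any gap and the z_c terms cancel.
Column A: x×911 + 19.81×2700 + (z_c − 19.81 − x)×3230
Column B: 0.5907×0 + 37.74×2870 + (z_c − 0.5907 − 37.74)×3230
The z_c×3230 term appears on both sides and cancels. Collect the known terms of each column as K = Σ(ρt)_known − 3230 × (depth of known layers): K_A = 53487 − 3230×19.81 = −10499.3; K_B = 108313.8 − 3230×(0.5907 + 37.74) = −15494.361.
Balance: K_A − x×(3230 − 911) = K_B, so x = (K_A − K_B)/(3230 − 911) = 4995.06/2319 = 2.15 km.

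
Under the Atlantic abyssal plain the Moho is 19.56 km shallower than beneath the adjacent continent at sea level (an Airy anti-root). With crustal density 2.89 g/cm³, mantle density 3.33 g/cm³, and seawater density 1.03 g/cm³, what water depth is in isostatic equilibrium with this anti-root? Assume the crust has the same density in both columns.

Replacing a thickness d of crust by seawater at the top must be balanced by replacing crust with mantle at the base: d (ρ_c − ρ_w) = a (ρ_m − ρ_c).
d = a (ρ_m − ρ_c)/(ρ_c − ρ_w) = 19.56 km × 0.44/1.86 = 4.63 km.

4.63 km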